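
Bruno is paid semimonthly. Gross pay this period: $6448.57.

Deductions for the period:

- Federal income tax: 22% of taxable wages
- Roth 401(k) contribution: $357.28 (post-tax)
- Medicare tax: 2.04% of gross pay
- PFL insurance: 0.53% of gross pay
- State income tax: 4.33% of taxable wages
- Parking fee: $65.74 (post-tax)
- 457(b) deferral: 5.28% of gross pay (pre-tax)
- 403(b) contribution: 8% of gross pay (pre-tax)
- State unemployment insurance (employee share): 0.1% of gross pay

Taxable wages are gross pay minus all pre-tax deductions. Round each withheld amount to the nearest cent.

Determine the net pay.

457(b) deferral: $6448.57 × 0.0528 = $340.48
403(b) contribution: $6448.57 × 0.08 = $515.89
Pre-tax total = $340.48 + $515.89 = $856.37
Taxable wages = $6448.57 − $856.37 = $5592.20
Federal income tax: $5592.20 × 0.22 = $1230.28
State income tax: $5592.20 × 0.0433 = $242.14
PFL insurance: $6448.57 × 0.0053 = $34.18
Medicare tax: $6448.57 × 0.0204 = $131.55
State unemployment insurance (employee share): $6448.57 × 0.001 = $6.45
Parking fee: $65.74
Roth 401(k) contribution: $357.28
Total deductions = $340.48 + $515.89 + $1230.28 + $242.14 + $34.18 + $131.55 + $6.45 + $65.74 + $357.28 = $2923.99
Net pay = $6448.57 − $2923.99 = $3524.58

$3524.58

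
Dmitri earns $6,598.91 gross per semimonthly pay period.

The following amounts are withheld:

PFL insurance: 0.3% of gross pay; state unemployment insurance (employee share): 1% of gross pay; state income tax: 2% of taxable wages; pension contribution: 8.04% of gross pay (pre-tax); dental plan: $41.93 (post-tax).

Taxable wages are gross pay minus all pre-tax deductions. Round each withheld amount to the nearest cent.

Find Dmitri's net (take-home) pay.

$5,819.27

Pension contribution: $6,598.91 × 0.0804 = $530.55
Taxable wages = $6,598.91 − $530.55 = $6,068.36
State income tax: $6,068.36 × 0.02 = $121.37
State unemployment insurance (employee share): $6,598.91 × 0.01 = $65.99
PFL insurance: $6,598.91 × 0.003 = $19.80
Dental plan: $41.93
Total deductions = $530.55 + $121.37 + $65.99 + $19.80 + $41.93 = $779.64
Net pay = $6,598.91 − $779.64 = $5,819.27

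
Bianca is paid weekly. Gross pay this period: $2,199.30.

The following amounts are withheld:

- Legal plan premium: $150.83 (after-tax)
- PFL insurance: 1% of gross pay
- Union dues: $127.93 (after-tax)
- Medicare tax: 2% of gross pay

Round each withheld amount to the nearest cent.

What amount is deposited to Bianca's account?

$1,854.56

PFL insurance: $2,199.30 × 0.01 = $21.99
Medicare tax: $2,199.30 × 0.02 = $43.99
Legal plan premium: $150.83
Union dues: $127.93
Total deductions = $21.99 + $43.99 + $150.83 + $127.93 = $344.74
Net pay = $2,199.30 − $344.74 = $1,854.56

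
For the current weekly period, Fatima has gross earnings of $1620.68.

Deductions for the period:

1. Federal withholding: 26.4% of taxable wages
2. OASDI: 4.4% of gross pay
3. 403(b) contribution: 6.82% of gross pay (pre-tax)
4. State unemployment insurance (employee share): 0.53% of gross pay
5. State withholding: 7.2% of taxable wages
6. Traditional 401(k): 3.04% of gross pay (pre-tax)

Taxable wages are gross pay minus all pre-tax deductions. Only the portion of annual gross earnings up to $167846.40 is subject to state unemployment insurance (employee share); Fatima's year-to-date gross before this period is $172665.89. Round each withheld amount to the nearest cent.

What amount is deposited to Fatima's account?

$898.72

403(b) contribution: $1620.68 × 0.0682 = $110.53
Traditional 401(k): $1620.68 × 0.0304 = $49.27
Pre-tax total = $110.53 + $49.27 = $159.80
Taxable wages = $1620.68 − $159.80 = $1460.88
Federal withholding: $1460.88 × 0.264 = $385.67
State withholding: $1460.88 × 0.072 = $105.18
State unemployment insurance (employee share): annual cap $167846.40 already reached (YTD $172665.89), so $0.00
OASDI: $1620.68 × 0.044 = $71.31
Total deductions = $110.53 + $49.27 + $385.67 + $105.18 + $0.00 + $71.31 = $721.96
Net pay = $1620.68 − $721.96 = $898.72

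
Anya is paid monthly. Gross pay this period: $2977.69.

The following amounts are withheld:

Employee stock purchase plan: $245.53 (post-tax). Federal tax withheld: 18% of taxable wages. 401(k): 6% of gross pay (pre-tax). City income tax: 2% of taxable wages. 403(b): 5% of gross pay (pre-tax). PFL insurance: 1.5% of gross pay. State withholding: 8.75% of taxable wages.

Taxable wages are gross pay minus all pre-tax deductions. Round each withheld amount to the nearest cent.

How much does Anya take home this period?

403(b): $2977.69 × 0.05 = $148.88
401(k): $2977.69 × 0.06 = $178.66
Pre-tax total = $148.88 + $178.66 = $327.54
Taxable wages = $2977.69 − $327.54 = $2650.15
State withholding: $2650.15 × 0.0875 = $231.89
Federal tax withheld: $2650.15 × 0.18 = $477.03
City income tax: $2650.15 × 0.02 = $53.00
PFL insurance: $2977.69 × 0.015 = $44.67
Employee stock purchase plan: $245.53
Total deductions = $148.88 + $178.66 + $231.89 + $477.03 + $53.00 + $44.67 + $245.53 = $1379.66
Net pay = $2977.69 − $1379.66 = $1598.03

$1598.03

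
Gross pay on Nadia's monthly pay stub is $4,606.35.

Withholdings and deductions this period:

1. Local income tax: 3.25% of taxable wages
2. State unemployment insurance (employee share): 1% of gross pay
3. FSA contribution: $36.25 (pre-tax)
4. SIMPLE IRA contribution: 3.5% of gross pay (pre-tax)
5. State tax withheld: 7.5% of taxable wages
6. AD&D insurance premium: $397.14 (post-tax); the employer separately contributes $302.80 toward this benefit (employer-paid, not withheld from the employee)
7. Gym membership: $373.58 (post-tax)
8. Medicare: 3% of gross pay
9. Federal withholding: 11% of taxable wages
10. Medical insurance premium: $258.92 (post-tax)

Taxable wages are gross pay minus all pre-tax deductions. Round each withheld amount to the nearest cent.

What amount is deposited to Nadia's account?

FSA contribution: $36.25
SIMPLE IRA contribution: $4,606.35 × 0.035 = $161.22
Pre-tax total = $36.25 + $161.22 = $197.47
Taxable wages = $4,606.35 − $197.47 = $4,408.88
Federal withholding: $4,408.88 × 0.11 = $484.98
State tax withheld: $4,408.88 × 0.075 = $330.67
Local income tax: $4,408.88 × 0.0325 = $143.29
Medicare: $4,606.35 × 0.03 = $138.19
State unemployment insurance (employee share): $4,606.35 × 0.01 = $46.06
AD&D insurance premium: $397.14
Gym membership: $373.58
Medical insurance premium: $258.92
(Employer's $302.80 toward AD&D insurance premium is not withheld from the employee.)
Total deductions = $36.25 + $161.22 + $484.98 + $330.67 + $143.29 + $138.19 + $46.06 + $397.14 + $373.58 + $258.92 = $2,370.30
Net pay = $4,606.35 − $2,370.30 = $2,236.05

$2,236.05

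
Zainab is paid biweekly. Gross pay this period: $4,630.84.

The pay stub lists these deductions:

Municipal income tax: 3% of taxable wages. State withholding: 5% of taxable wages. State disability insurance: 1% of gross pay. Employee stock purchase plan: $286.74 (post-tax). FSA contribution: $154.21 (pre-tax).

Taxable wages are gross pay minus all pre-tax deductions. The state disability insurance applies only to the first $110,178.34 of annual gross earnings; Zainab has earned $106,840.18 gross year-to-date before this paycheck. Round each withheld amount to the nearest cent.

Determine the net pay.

$3,798.38

FSA contribution: $154.21
Taxable wages = $4,630.84 − $154.21 = $4,476.63
Municipal income tax: $4,476.63 × 0.03 = $134.30
State withholding: $4,476.63 × 0.05 = $223.83
State disability insurance: only $110,178.34 − $106,840.18 = $3,338.16 of this check is subject → $3,338.16 × 0.01 = $33.38
Employee stock purchase plan: $286.74
Total deductions = $154.21 + $134.30 + $223.83 + $33.38 + $286.74 = $832.46
Net pay = $4,630.84 − $832.46 = $3,798.38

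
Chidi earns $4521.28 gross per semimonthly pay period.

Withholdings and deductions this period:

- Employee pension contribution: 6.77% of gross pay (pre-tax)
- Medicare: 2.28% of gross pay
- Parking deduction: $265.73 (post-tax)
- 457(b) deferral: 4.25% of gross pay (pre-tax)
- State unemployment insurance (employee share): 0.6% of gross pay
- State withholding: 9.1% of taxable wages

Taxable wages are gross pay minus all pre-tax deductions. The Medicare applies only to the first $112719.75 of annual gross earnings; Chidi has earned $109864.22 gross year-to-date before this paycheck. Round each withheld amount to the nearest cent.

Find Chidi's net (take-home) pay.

Employee pension contribution: $4521.28 × 0.0677 = $306.09
457(b) deferral: $4521.28 × 0.0425 = $192.15
Pre-tax total = $306.09 + $192.15 = $498.24
Taxable wages = $4521.28 − $498.24 = $4023.04
State withholding: $4023.04 × 0.091 = $366.10
State unemployment insurance (employee share): $4521.28 × 0.006 = $27.13
Medicare: only $112719.75 − $109864.22 = $2855.53 of this check is subject → $2855.53 × 0.0228 = $65.11
Parking deduction: $265.73
Total deductions = $306.09 + $192.15 + $366.10 + $27.13 + $65.11 + $265.73 = $1222.31
Net pay = $4521.28 − $1222.31 = $3298.97

$3298.97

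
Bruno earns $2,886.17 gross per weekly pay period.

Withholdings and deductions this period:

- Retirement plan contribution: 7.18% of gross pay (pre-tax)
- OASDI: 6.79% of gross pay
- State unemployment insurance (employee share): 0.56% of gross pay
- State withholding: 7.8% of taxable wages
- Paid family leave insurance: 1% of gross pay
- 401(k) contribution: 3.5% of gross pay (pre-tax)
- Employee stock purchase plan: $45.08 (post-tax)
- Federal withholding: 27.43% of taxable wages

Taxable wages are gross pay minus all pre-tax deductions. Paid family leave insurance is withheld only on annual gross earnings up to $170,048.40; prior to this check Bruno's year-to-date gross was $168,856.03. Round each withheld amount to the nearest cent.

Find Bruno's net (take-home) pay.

$1,400.59

401(k) contribution: $2,886.17 × 0.035 = $101.02
Retirement plan contribution: $2,886.17 × 0.0718 = $207.23
Pre-tax total = $101.02 + $207.23 = $308.25
Taxable wages = $2,886.17 − $308.25 = $2,577.92
State withholding: $2,577.92 × 0.078 = $201.08
Federal withholding: $2,577.92 × 0.2743 = $707.12
State unemployment insurance (employee share): $2,886.17 × 0.0056 = $16.16
Paid family leave insurance: only $170,048.40 − $168,856.03 = $1,192.37 of this check is subject → $1,192.37 × 0.01 = $11.92
OASDI: $2,886.17 × 0.0679 = $195.97
Employee stock purchase plan: $45.08
Total deductions = $101.02 + $207.23 + $201.08 + $707.12 + $16.16 + $11.92 + $195.97 + $45.08 = $1,485.58
Net pay = $2,886.17 − $1,485.58 = $1,400.59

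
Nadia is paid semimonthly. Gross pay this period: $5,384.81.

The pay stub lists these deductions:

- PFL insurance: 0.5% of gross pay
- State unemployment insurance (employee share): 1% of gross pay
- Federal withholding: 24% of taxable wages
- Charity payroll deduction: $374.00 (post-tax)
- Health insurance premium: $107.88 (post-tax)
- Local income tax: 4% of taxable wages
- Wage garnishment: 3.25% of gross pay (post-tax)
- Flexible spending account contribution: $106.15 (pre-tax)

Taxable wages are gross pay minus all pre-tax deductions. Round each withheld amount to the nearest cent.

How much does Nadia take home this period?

Flexible spending account contribution: $106.15
Taxable wages = $5,384.81 − $106.15 = $5,278.66
Local income tax: $5,278.66 × 0.04 = $211.15
Federal withholding: $5,278.66 × 0.24 = $1,266.88
PFL insurance: $5,384.81 × 0.005 = $26.92
State unemployment insurance (employee share): $5,384.81 × 0.01 = $53.85
Charity payroll deduction: $374.00
Health insurance premium: $107.88
Wage garnishment: $5,384.81 × 0.0325 = $175.01
Total deductions = $106.15 + $211.15 + $1,266.88 + $26.92 + $53.85 + $374.00 + $107.88 + $175.01 = $2,321.84
Net pay = $5,384.81 − $2,321.84 = $3,062.97

$3,062.97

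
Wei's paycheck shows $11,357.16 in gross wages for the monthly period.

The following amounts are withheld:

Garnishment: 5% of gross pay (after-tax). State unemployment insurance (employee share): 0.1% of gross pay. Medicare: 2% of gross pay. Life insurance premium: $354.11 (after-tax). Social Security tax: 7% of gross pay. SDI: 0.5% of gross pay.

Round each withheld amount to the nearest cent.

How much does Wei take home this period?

$9,344.90

SDI: $11,357.16 × 0.005 = $56.79
Medicare: $11,357.16 × 0.02 = $227.14
Social Security tax: $11,357.16 × 0.07 = $795.00
State unemployment insurance (employee share): $11,357.16 × 0.001 = $11.36
Garnishment: $11,357.16 × 0.05 = $567.86
Life insurance premium: $354.11
Total deductions = $56.79 + $227.14 + $795.00 + $11.36 + $567.86 + $354.11 = $2,012.26
Net pay = $11,357.16 − $2,012.26 = $9,344.90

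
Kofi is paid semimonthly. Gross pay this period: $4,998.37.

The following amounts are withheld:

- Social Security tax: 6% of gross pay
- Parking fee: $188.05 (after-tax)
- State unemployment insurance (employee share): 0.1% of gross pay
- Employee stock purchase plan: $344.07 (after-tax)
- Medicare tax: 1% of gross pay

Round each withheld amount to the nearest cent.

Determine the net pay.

Social Security tax: $4,998.37 × 0.06 = $299.90
State unemployment insurance (employee share): $4,998.37 × 0.001 = $5.00
Medicare tax: $4,998.37 × 0.01 = $49.98
Parking fee: $188.05
Employee stock purchase plan: $344.07
Total deductions = $299.90 + $5.00 + $49.98 + $188.05 + $344.07 = $887.00
Net pay = $4,998.37 − $887.00 = $4,111.37

$4,111.37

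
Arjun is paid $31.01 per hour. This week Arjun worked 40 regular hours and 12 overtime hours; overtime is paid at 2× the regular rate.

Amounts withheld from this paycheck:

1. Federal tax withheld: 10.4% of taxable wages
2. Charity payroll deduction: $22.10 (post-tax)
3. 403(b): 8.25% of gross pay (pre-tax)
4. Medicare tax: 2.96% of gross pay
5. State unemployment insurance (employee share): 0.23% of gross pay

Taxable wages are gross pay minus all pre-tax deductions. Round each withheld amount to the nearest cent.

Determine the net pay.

Regular pay: 40 × $31.01 = $1,240.40
Overtime pay: 12 × $31.01 × 2 = $744.24
Gross pay = $1,240.40 + $744.24 = $1,984.64
403(b): $1,984.64 × 0.0825 = $163.73
Taxable wages = $1,984.64 − $163.73 = $1,820.91
Federal tax withheld: $1,820.91 × 0.104 = $189.37
State unemployment insurance (employee share): $1,984.64 × 0.0023 = $4.56
Medicare tax: $1,984.64 × 0.0296 = $58.75
Charity payroll deduction: $22.10
Total deductions = $163.73 + $189.37 + $4.56 + $58.75 + $22.10 = $438.51
Net pay = $1,984.64 − $438.51 = $1,546.13

$1,546.13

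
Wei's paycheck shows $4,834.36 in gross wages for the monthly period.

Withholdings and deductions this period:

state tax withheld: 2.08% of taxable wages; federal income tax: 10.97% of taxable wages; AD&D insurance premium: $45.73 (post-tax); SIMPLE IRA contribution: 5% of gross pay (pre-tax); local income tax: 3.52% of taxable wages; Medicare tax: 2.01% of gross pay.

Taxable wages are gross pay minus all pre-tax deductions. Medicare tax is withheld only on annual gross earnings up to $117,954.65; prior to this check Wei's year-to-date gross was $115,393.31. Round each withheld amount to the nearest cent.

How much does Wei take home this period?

$3,734.43

SIMPLE IRA contribution: $4,834.36 × 0.05 = $241.72
Taxable wages = $4,834.36 − $241.72 = $4,592.64
Local income tax: $4,592.64 × 0.0352 = $161.66
Federal income tax: $4,592.64 × 0.1097 = $503.81
State tax withheld: $4,592.64 × 0.0208 = $95.53
Medicare tax: only $117,954.65 − $115,393.31 = $2,561.34 of this check is subject → $2,561.34 × 0.0201 = $51.48
AD&D insurance premium: $45.73
Total deductions = $241.72 + $161.66 + $503.81 + $95.53 + $51.48 + $45.73 = $1,099.93
Net pay = $4,834.36 − $1,099.93 = $3,734.43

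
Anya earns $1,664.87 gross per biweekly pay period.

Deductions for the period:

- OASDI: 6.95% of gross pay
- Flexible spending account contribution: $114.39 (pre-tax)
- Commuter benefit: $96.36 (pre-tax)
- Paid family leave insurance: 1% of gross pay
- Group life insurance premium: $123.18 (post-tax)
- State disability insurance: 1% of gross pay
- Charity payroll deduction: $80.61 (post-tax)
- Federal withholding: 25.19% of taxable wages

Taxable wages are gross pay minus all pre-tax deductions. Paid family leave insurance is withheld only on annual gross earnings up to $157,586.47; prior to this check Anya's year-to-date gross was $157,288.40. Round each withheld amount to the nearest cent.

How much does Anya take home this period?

Commuter benefit: $96.36
Flexible spending account contribution: $114.39
Pre-tax total = $96.36 + $114.39 = $210.75
Taxable wages = $1,664.87 − $210.75 = $1,454.12
Federal withholding: $1,454.12 × 0.2519 = $366.29
State disability insurance: $1,664.87 × 0.01 = $16.65
Paid family leave insurance: only $157,586.47 − $157,288.40 = $298.07 of this check is subject → $298.07 × 0.01 = $2.98
OASDI: $1,664.87 × 0.0695 = $115.71
Charity payroll deduction: $80.61
Group life insurance premium: $123.18
Total deductions = $96.36 + $114.39 + $366.29 + $16.65 + $2.98 + $115.71 + $80.61 + $123.18 = $916.17
Net pay = $1,664.87 − $916.17 = $748.70

$748.70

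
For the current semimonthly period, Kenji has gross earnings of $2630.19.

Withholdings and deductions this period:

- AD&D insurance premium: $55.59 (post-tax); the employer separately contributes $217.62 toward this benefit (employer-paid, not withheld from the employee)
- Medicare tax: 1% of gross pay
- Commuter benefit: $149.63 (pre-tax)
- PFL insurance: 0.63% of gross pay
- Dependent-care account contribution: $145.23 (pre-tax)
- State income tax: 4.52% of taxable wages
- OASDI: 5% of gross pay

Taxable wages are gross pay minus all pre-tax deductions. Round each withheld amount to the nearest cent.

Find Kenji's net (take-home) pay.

$1999.80

Commuter benefit: $149.63
Dependent-care account contribution: $145.23
Pre-tax total = $149.63 + $145.23 = $294.86
Taxable wages = $2630.19 − $294.86 = $2335.33
State income tax: $2335.33 × 0.0452 = $105.56
Medicare tax: $2630.19 × 0.01 = $26.30
OASDI: $2630.19 × 0.05 = $131.51
PFL insurance: $2630.19 × 0.0063 = $16.57
AD&D insurance premium: $55.59
(Employer's $217.62 toward AD&D insurance premium is not withheld from the employee.)
Total deductions = $149.63 + $145.23 + $105.56 + $26.30 + $131.51 + $16.57 + $55.59 = $630.39
Net pay = $2630.19 − $630.39 = $1999.80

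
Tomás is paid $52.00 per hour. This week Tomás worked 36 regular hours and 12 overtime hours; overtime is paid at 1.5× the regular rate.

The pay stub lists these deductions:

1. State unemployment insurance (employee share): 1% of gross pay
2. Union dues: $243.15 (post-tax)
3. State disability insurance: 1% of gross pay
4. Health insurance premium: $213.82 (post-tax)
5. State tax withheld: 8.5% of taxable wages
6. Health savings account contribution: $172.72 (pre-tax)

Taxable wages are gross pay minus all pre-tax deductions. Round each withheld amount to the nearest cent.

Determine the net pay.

Regular pay: 36 × $52.00 = $1,872.00
Overtime pay: 12 × $52.00 × 1.5 = $936.00
Gross pay = $1,872.00 + $936.00 = $2,808.00
Health savings account contribution: $172.72
Taxable wages = $2,808.00 − $172.72 = $2,635.28
State tax withheld: $2,635.28 × 0.085 = $224.00
State unemployment insurance (employee share): $2,808.00 × 0.01 = $28.08
State disability insurance: $2,808.00 × 0.01 = $28.08
Health insurance premium: $213.82
Union dues: $243.15
Total deductions = $172.72 + $224.00 + $28.08 + $28.08 + $213.82 + $243.15 = $909.85
Net pay = $2,808.00 − $909.85 = $1,898.15

$1,898.15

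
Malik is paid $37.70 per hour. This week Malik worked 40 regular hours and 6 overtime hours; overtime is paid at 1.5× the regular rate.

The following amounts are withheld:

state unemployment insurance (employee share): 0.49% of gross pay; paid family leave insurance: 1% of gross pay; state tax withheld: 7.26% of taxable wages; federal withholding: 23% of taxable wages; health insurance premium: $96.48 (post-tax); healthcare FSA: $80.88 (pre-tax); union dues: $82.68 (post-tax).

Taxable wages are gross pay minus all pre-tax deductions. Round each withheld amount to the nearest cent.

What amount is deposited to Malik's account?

Regular pay: 40 × $37.70 = $1,508.00
Overtime pay: 6 × $37.70 × 1.5 = $339.30
Gross pay = $1,508.00 + $339.30 = $1,847.30
Healthcare FSA: $80.88
Taxable wages = $1,847.30 − $80.88 = $1,766.42
Federal withholding: $1,766.42 × 0.23 = $406.28
State tax withheld: $1,766.42 × 0.0726 = $128.24
State unemployment insurance (employee share): $1,847.30 × 0.0049 = $9.05
Paid family leave insurance: $1,847.30 × 0.01 = $18.47
Union dues: $82.68
Health insurance premium: $96.48
Total deductions = $80.88 + $406.28 + $128.24 + $9.05 + $18.47 + $82.68 + $96.48 = $822.08
Net pay = $1,847.30 − $822.08 = $1,025.22

$1,025.22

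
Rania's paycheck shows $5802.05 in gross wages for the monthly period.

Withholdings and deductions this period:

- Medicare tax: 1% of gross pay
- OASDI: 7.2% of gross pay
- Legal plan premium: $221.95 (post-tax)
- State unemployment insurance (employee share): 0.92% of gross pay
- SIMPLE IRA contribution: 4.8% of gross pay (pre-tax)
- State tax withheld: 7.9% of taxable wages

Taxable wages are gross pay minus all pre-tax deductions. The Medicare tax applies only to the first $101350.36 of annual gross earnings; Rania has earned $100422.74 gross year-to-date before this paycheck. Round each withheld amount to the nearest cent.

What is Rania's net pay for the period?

SIMPLE IRA contribution: $5802.05 × 0.048 = $278.50
Taxable wages = $5802.05 − $278.50 = $5523.55
State tax withheld: $5523.55 × 0.079 = $436.36
Medicare tax: only $101350.36 − $100422.74 = $927.62 of this check is subject → $927.62 × 0.01 = $9.28
State unemployment insurance (employee share): $5802.05 × 0.0092 = $53.38
OASDI: $5802.05 × 0.072 = $417.75
Legal plan premium: $221.95
Total deductions = $278.50 + $436.36 + $9.28 + $53.38 + $417.75 + $221.95 = $1417.22
Net pay = $5802.05 − $1417.22 = $4384.83

$4384.83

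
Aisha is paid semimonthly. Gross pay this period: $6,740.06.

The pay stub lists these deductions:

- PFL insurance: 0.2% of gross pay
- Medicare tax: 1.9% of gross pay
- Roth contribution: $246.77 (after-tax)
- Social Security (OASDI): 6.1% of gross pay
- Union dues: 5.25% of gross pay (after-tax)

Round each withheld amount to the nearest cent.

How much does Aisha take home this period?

Social Security (OASDI): $6,740.06 × 0.061 = $411.14
PFL insurance: $6,740.06 × 0.002 = $13.48
Medicare tax: $6,740.06 × 0.019 = $128.06
Union dues: $6,740.06 × 0.0525 = $353.85
Roth contribution: $246.77
Total deductions = $411.14 + $13.48 + $128.06 + $353.85 + $246.77 = $1,153.30
Net pay = $6,740.06 − $1,153.30 = $5,586.76

$5,586.76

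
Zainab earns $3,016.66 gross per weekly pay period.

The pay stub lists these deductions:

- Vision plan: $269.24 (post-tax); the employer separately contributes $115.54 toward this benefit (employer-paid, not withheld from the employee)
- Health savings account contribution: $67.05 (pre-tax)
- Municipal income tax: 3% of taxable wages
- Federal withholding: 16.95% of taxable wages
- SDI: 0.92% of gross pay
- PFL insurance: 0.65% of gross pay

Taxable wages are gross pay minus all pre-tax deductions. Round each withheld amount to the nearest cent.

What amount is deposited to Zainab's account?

$2,044.56

Health savings account contribution: $67.05
Taxable wages = $3,016.66 − $67.05 = $2,949.61
Municipal income tax: $2,949.61 × 0.03 = $88.49
Federal withholding: $2,949.61 × 0.1695 = $499.96
PFL insurance: $3,016.66 × 0.0065 = $19.61
SDI: $3,016.66 × 0.0092 = $27.75
Vision plan: $269.24
(Employer's $115.54 toward vision plan is not withheld from the employee.)
Total deductions = $67.05 + $88.49 + $499.96 + $19.61 + $27.75 + $269.24 = $972.10
Net pay = $3,016.66 − $972.10 = $2,044.56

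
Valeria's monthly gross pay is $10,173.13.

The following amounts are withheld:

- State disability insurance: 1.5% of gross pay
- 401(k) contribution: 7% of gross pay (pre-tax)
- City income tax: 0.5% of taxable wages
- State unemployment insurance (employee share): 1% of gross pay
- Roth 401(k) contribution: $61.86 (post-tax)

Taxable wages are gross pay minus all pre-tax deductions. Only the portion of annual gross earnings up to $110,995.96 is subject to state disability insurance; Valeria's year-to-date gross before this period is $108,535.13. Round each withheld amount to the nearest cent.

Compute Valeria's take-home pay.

401(k) contribution: $10,173.13 × 0.07 = $712.12
Taxable wages = $10,173.13 − $712.12 = $9,461.01
City income tax: $9,461.01 × 0.005 = $47.31
State unemployment insurance (employee share): $10,173.13 × 0.01 = $101.73
State disability insurance: only $110,995.96 − $108,535.13 = $2,460.83 of this check is subject → $2,460.83 × 0.015 = $36.91
Roth 401(k) contribution: $61.86
Total deductions = $712.12 + $47.31 + $101.73 + $36.91 + $61.86 = $959.93
Net pay = $10,173.13 − $959.93 = $9,213.20

$9,213.20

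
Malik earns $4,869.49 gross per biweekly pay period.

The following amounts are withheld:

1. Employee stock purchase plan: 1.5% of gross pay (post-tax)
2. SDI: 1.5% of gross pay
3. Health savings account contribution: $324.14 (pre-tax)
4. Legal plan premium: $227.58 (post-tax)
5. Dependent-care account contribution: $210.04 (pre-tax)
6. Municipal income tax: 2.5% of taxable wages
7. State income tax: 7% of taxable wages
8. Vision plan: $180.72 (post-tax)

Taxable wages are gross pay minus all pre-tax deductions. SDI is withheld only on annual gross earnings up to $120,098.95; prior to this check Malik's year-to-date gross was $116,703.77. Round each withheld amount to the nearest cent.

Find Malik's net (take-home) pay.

$3,391.19

Dependent-care account contribution: $210.04
Health savings account contribution: $324.14
Pre-tax total = $210.04 + $324.14 = $534.18
Taxable wages = $4,869.49 − $534.18 = $4,335.31
Municipal income tax: $4,335.31 × 0.025 = $108.38
State income tax: $4,335.31 × 0.07 = $303.47
SDI: only $120,098.95 − $116,703.77 = $3,395.18 of this check is subject → $3,395.18 × 0.015 = $50.93
Vision plan: $180.72
Employee stock purchase plan: $4,869.49 × 0.015 = $73.04
Legal plan premium: $227.58
Total deductions = $210.04 + $324.14 + $108.38 + $303.47 + $50.93 + $180.72 + $73.04 + $227.58 = $1,478.30
Net pay = $4,869.49 − $1,478.30 = $3,391.19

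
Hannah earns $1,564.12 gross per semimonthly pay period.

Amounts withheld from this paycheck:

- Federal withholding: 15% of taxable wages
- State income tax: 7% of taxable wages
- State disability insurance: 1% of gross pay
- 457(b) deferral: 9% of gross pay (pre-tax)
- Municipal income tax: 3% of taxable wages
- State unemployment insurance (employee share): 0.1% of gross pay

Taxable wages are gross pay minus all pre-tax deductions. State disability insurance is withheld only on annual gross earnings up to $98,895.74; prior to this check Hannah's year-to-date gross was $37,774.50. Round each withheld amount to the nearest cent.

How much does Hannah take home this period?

$1,050.32

457(b) deferral: $1,564.12 × 0.09 = $140.77
Taxable wages = $1,564.12 − $140.77 = $1,423.35
Federal withholding: $1,423.35 × 0.15 = $213.50
Municipal income tax: $1,423.35 × 0.03 = $42.70
State income tax: $1,423.35 × 0.07 = $99.63
State unemployment insurance (employee share): $1,564.12 × 0.001 = $1.56
State disability insurance: cap not yet reached, full $1,564.12 is subject → $1,564.12 × 0.01 = $15.64
Total deductions = $140.77 + $213.50 + $42.70 + $99.63 + $1.56 + $15.64 = $513.80
Net pay = $1,564.12 − $513.80 = $1,050.32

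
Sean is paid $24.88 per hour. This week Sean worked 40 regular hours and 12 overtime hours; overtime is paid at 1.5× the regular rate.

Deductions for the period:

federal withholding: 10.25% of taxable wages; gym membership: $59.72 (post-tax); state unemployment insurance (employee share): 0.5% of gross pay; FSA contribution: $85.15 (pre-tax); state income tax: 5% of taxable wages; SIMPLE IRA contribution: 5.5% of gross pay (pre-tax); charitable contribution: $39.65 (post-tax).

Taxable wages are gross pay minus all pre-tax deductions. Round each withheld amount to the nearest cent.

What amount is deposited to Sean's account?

Regular pay: 40 × $24.88 = $995.20
Overtime pay: 12 × $24.88 × 1.5 = $447.84
Gross pay = $995.20 + $447.84 = $1,443.04
SIMPLE IRA contribution: $1,443.04 × 0.055 = $79.37
FSA contribution: $85.15
Pre-tax total = $79.37 + $85.15 = $164.52
Taxable wages = $1,443.04 − $164.52 = $1,278.52
State income tax: $1,278.52 × 0.05 = $63.93
Federal withholding: $1,278.52 × 0.1025 = $131.05
State unemployment insurance (employee share): $1,443.04 × 0.005 = $7.22
Gym membership: $59.72
Charitable contribution: $39.65
Total deductions = $79.37 + $85.15 + $63.93 + $131.05 + $7.22 + $59.72 + $39.65 = $466.09
Net pay = $1,443.04 − $466.09 = $976.95

$976.95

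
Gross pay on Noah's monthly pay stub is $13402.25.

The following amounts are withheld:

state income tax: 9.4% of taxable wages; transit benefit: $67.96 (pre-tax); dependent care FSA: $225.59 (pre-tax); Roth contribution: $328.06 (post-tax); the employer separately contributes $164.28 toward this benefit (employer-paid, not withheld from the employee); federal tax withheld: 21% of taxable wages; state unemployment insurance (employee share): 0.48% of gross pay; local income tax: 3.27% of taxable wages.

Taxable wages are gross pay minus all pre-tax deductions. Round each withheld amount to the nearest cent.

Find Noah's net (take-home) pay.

Dependent care FSA: $225.59
Transit benefit: $67.96
Pre-tax total = $225.59 + $67.96 = $293.55
Taxable wages = $13402.25 − $293.55 = $13108.70
Local income tax: $13108.70 × 0.0327 = $428.65
Federal tax withheld: $13108.70 × 0.21 = $2752.83
State income tax: $13108.70 × 0.094 = $1232.22
State unemployment insurance (employee share): $13402.25 × 0.0048 = $64.33
Roth contribution: $328.06
(Employer's $164.28 toward Roth contribution is not withheld from the employee.)
Total deductions = $225.59 + $67.96 + $428.65 + $2752.83 + $1232.22 + $64.33 + $328.06 = $5099.64
Net pay = $13402.25 − $5099.64 = $8302.61

$8302.61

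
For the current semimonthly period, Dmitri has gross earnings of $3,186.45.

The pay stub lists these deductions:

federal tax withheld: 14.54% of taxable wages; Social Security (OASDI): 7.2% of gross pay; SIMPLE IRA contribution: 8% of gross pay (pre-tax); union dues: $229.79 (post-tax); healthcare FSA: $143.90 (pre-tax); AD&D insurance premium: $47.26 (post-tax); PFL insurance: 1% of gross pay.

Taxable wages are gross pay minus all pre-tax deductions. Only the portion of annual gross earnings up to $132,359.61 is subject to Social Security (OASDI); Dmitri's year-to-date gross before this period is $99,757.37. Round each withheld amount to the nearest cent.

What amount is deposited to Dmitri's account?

Healthcare FSA: $143.90
SIMPLE IRA contribution: $3,186.45 × 0.08 = $254.92
Pre-tax total = $143.90 + $254.92 = $398.82
Taxable wages = $3,186.45 − $398.82 = $2,787.63
Federal tax withheld: $2,787.63 × 0.1454 = $405.32
Social Security (OASDI): cap not yet reached, full $3,186.45 is subject → $3,186.45 × 0.072 = $229.42
PFL insurance: $3,186.45 × 0.01 = $31.86
AD&D insurance premium: $47.26
Union dues: $229.79
Total deductions = $143.90 + $254.92 + $405.32 + $229.42 + $31.86 + $47.26 + $229.79 = $1,342.47
Net pay = $3,186.45 − $1,342.47 = $1,843.98

$1,843.98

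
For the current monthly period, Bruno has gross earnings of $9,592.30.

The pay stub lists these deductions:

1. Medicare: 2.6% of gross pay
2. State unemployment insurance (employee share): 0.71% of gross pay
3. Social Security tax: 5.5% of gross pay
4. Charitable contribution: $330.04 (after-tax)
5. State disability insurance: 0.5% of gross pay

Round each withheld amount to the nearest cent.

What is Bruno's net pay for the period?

$8,369.21

State unemployment insurance (employee share): $9,592.30 × 0.0071 = $68.11
Medicare: $9,592.30 × 0.026 = $249.40
Social Security tax: $9,592.30 × 0.055 = $527.58
State disability insurance: $9,592.30 × 0.005 = $47.96
Charitable contribution: $330.04
Total deductions = $68.11 + $249.40 + $527.58 + $47.96 + $330.04 = $1,223.09
Net pay = $9,592.30 − $1,223.09 = $8,369.21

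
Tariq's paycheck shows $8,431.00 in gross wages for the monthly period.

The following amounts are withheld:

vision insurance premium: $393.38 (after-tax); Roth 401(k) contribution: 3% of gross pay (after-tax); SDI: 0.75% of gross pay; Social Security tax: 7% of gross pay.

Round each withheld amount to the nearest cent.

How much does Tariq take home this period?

$7,131.29

SDI: $8,431.00 × 0.0075 = $63.23
Social Security tax: $8,431.00 × 0.07 = $590.17
Roth 401(k) contribution: $8,431.00 × 0.03 = $252.93
Vision insurance premium: $393.38
Total deductions = $63.23 + $590.17 + $252.93 + $393.38 = $1,299.71
Net pay = $8,431.00 − $1,299.71 = $7,131.29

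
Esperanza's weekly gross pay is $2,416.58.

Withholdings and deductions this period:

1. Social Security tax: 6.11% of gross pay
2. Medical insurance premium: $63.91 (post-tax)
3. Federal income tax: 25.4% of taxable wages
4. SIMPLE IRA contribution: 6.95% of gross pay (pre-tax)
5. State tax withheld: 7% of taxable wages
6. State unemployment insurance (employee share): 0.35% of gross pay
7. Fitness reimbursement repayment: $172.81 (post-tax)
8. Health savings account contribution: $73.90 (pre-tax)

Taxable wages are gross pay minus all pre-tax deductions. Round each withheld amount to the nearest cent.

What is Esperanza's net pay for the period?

$1,077.29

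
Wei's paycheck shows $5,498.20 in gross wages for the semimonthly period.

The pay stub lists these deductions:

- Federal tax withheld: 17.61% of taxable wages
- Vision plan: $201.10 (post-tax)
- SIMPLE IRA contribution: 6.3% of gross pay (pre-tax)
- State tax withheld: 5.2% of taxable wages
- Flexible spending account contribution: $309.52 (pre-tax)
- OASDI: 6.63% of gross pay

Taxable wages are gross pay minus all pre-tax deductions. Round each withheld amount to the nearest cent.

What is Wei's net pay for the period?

$3,172.13

Flexible spending account contribution: $309.52
SIMPLE IRA contribution: $5,498.20 × 0.063 = $346.39
Pre-tax total = $309.52 + $346.39 = $655.91
Taxable wages = $5,498.20 − $655.91 = $4,842.29
State tax withheld: $4,842.29 × 0.052 = $251.80
Federal tax withheld: $4,842.29 × 0.1761 = $852.73
OASDI: $5,498.20 × 0.0663 = $364.53
Vision plan: $201.10
Total deductions = $309.52 + $346.39 + $251.80 + $852.73 + $364.53 + $201.10 = $2,326.07
Net pay = $5,498.20 − $2,326.07 = $3,172.13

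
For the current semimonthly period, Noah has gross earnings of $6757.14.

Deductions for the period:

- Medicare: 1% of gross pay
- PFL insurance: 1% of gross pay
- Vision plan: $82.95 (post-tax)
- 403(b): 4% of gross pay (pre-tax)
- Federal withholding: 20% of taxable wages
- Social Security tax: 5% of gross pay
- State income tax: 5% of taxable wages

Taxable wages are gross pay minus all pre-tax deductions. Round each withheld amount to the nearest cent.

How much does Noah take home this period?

403(b): $6757.14 × 0.04 = $270.29
Taxable wages = $6757.14 − $270.29 = $6486.85
State income tax: $6486.85 × 0.05 = $324.34
Federal withholding: $6486.85 × 0.2 = $1297.37
Social Security tax: $6757.14 × 0.05 = $337.86
Medicare: $6757.14 × 0.01 = $67.57
PFL insurance: $6757.14 × 0.01 = $67.57
Vision plan: $82.95
Total deductions = $270.29 + $324.34 + $1297.37 + $337.86 + $67.57 + $67.57 + $82.95 = $2447.95
Net pay = $6757.14 − $2447.95 = $4309.19

$4309.19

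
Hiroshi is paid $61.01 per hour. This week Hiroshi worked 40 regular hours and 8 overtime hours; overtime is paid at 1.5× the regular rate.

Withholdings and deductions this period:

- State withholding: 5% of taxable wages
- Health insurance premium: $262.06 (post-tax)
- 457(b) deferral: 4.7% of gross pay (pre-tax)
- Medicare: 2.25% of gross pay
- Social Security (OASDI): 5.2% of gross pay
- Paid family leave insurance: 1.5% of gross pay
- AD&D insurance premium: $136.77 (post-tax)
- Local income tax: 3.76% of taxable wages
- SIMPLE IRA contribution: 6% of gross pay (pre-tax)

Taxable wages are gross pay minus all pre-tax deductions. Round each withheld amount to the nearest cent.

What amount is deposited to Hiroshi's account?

Regular pay: 40 × $61.01 = $2440.40
Overtime pay: 8 × $61.01 × 1.5 = $732.12
Gross pay = $2440.40 + $732.12 = $3172.52
SIMPLE IRA contribution: $3172.52 × 0.06 = $190.35
457(b) deferral: $3172.52 × 0.047 = $149.11
Pre-tax total = $190.35 + $149.11 = $339.46
Taxable wages = $3172.52 − $339.46 = $2833.06
State withholding: $2833.06 × 0.05 = $141.65
Local income tax: $2833.06 × 0.0376 = $106.52
Paid family leave insurance: $3172.52 × 0.015 = $47.59
Medicare: $3172.52 × 0.0225 = $71.38
Social Security (OASDI): $3172.52 × 0.052 = $164.97
AD&D insurance premium: $136.77
Health insurance premium: $262.06
Total deductions = $190.35 + $149.11 + $141.65 + $106.52 + $47.59 + $71.38 + $164.97 + $136.77 + $262.06 = $1270.40
Net pay = $3172.52 − $1270.40 = $1902.12

$1902.12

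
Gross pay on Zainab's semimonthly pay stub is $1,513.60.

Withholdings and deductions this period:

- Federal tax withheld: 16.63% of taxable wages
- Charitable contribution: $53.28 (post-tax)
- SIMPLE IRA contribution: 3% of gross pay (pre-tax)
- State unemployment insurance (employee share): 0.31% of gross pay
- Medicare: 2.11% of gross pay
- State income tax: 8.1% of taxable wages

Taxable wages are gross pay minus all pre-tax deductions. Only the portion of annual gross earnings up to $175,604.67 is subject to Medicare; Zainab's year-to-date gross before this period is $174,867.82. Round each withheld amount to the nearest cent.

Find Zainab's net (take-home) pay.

$1,031.59

SIMPLE IRA contribution: $1,513.60 × 0.03 = $45.41
Taxable wages = $1,513.60 − $45.41 = $1,468.19
State income tax: $1,468.19 × 0.081 = $118.92
Federal tax withheld: $1,468.19 × 0.1663 = $244.16
State unemployment insurance (employee share): $1,513.60 × 0.0031 = $4.69
Medicare: only $175,604.67 − $174,867.82 = $736.85 of this check is subject → $736.85 × 0.0211 = $15.55
Charitable contribution: $53.28
Total deductions = $45.41 + $118.92 + $244.16 + $4.69 + $15.55 + $53.28 = $482.01
Net pay = $1,513.60 − $482.01 = $1,031.59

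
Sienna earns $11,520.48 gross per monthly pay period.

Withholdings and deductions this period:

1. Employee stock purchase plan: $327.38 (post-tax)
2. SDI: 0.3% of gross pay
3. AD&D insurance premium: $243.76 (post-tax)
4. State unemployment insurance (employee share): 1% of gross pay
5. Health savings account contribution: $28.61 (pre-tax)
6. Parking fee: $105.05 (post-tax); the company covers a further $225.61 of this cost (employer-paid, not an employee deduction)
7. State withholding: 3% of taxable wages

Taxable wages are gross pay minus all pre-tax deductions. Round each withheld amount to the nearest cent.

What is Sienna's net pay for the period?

$10,321.16

Health savings account contribution: $28.61
Taxable wages = $11,520.48 − $28.61 = $11,491.87
State withholding: $11,491.87 × 0.03 = $344.76
SDI: $11,520.48 × 0.003 = $34.56
State unemployment insurance (employee share): $11,520.48 × 0.01 = $115.20
Employee stock purchase plan: $327.38
Parking fee: $105.05
AD&D insurance premium: $243.76
(Employer's $225.61 toward parking fee is not withheld from the employee.)
Total deductions = $28.61 + $344.76 + $34.56 + $115.20 + $327.38 + $105.05 + $243.76 = $1,199.32
Net pay = $11,520.48 − $1,199.32 = $10,321.16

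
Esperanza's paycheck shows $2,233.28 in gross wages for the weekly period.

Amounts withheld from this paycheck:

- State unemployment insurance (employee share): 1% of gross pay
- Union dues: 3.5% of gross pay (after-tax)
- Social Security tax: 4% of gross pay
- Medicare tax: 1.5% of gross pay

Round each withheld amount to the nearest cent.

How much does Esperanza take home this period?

$2,009.96

Medicare tax: $2,233.28 × 0.015 = $33.50
State unemployment insurance (employee share): $2,233.28 × 0.01 = $22.33
Social Security tax: $2,233.28 × 0.04 = $89.33
Union dues: $2,233.28 × 0.035 = $78.16
Total deductions = $33.50 + $22.33 + $89.33 + $78.16 = $223.32
Net pay = $2,233.28 − $223.32 = $2,009.96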